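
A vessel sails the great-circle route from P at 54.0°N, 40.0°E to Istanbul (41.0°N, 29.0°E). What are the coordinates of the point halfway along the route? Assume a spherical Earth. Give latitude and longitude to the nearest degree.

≈ 48°N, 34°E

The haversine formula gives a central angle δ ≈ 0.261 rad (14.9°) between the endpoints.
Interpolate at f = 1/2 with slerp weights a = sin((1−f)δ)/sin δ ≈ 0.504, b = sin(fδ)/sin δ ≈ 0.504.
p = a·p₁ + b·p₂ ≈ (0.560, 0.375, 0.739); φ = arcsin(p_z) ≈ 47.63°, λ = atan2(p_y, p_x) ≈ 33.81°.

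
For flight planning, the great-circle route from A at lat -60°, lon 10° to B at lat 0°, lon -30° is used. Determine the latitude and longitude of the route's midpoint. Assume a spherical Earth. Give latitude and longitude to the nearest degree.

Convert each endpoint to a unit vector on the sphere (x = cos φ cos λ, y = cos φ sin λ, z = sin φ).
The central angle between the endpoints is δ = arccos(p₁·p₂) ≈ 1.178 rad (67.5°).
Interpolate at f = 1/2 with slerp weights a = sin((1−f)δ)/sin δ ≈ 0.601, b = sin(fδ)/sin δ ≈ 0.601.
p = a·p₁ + b·p₂ ≈ (0.817, -0.248, -0.521); φ = arcsin(p_z) ≈ -31.38°, λ = atan2(p_y, p_x) ≈ -16.92°.

≈ lat -31°, lon -17°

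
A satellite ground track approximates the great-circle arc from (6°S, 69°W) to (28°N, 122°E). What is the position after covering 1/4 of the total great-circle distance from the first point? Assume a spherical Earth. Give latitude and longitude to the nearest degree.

≈ (29°N, 86°W)

Write both endpoints as unit vectors p₁, p₂ with components (cos φ cos λ, cos φ sin λ, sin φ).
The central angle between the endpoints is δ = arccos(p₁·p₂) ≈ 2.717 rad (155.7°).
Interpolate at f = 1/4 with slerp weights a = sin((1−f)δ)/sin δ ≈ 2.166, b = sin(fδ)/sin δ ≈ 1.524.
p = a·p₁ + b·p₂ ≈ (0.059, -0.870, 0.489); φ = arcsin(p_z) ≈ 29.26°, λ = atan2(p_y, p_x) ≈ -86.11°.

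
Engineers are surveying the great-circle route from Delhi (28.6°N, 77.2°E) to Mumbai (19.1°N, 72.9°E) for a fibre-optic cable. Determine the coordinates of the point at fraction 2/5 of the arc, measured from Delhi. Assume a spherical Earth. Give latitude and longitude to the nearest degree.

The haversine formula gives a central angle δ ≈ 0.179 rad (10.3°) between the endpoints.
Interpolate at f = 2/5 with slerp weights a = sin((1−f)δ)/sin δ ≈ 0.602, b = sin(fδ)/sin δ ≈ 0.402.
p = a·p₁ + b·p₂ ≈ (0.229, 0.878, 0.420); φ = arcsin(p_z) ≈ 24.81°, λ = atan2(p_y, p_x) ≈ 75.40°.

≈ 25°N, 75°E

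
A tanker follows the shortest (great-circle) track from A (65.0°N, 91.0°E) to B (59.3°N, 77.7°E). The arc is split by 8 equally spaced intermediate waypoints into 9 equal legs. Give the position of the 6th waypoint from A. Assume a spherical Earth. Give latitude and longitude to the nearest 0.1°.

Write both endpoints as unit vectors p₁, p₂ with components (cos φ cos λ, cos φ sin λ, sin φ).
The central angle between the endpoints is δ = arccos(p₁·p₂) ≈ 0.147 rad (8.4°).
Interpolate at f = 6/9 with slerp weights a = sin((1−f)δ)/sin δ ≈ 0.334, b = sin(fδ)/sin δ ≈ 0.668.
p = a·p₁ + b·p₂ ≈ (0.070, 0.475, 0.877); φ = arcsin(p_z) ≈ 61.34°, λ = atan2(p_y, p_x) ≈ 81.59°.

≈ (61.3°N, 81.6°E)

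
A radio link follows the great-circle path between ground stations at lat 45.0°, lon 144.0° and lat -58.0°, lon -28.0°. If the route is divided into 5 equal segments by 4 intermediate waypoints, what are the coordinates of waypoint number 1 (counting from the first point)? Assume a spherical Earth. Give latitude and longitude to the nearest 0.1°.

≈ lat 12.9°, lon 134.1°

Write both endpoints as unit vectors p₁, p₂ with components (cos φ cos λ, cos φ sin λ, sin φ).
The central angle between the endpoints is δ = arccos(p₁·p₂) ≈ 2.899 rad (166.1°).
Interpolate at f = 1/5 with slerp weights a = sin((1−f)δ)/sin δ ≈ 3.051, b = sin(fδ)/sin δ ≈ 2.281.
p = a·p₁ + b·p₂ ≈ (-0.678, 0.700, 0.223); φ = arcsin(p_z) ≈ 12.88°, λ = atan2(p_y, p_x) ≈ 134.06°.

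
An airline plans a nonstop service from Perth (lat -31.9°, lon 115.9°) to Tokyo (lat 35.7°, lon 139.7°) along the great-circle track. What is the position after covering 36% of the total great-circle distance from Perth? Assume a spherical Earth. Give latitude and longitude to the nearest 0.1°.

Write both endpoints as unit vectors p₁, p₂ with components (cos φ cos λ, cos φ sin λ, sin φ).
The central angle between the endpoints is δ = arccos(p₁·p₂) ≈ 1.242 rad (71.2°).
Interpolate at f = 0.36 with slerp weights a = sin((1−f)δ)/sin δ ≈ 0.754, b = sin(fδ)/sin δ ≈ 0.457.
p = a·p₁ + b·p₂ ≈ (-0.563, 0.816, -0.132); φ = arcsin(p_z) ≈ -7.58°, λ = atan2(p_y, p_x) ≈ 124.59°.

≈ lat -7.6°, lon 124.6°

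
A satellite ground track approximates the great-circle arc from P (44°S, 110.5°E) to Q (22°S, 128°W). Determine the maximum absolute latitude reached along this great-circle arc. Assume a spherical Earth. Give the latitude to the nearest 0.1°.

≈ 55.2°S

The great circle lies in the plane with unit normal n̂ = (p₁ × p₂)/|p₁ × p₂|.
Here n̂_z ≈ +0.571; the vertex latitude is φ_max = arccos|n̂_z| ≈ 55.2°.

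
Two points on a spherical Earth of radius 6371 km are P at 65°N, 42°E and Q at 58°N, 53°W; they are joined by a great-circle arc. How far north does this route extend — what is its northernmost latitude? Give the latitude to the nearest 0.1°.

≈ 70.3°N

The great circle lies in the plane with unit normal n̂ = (p₁ × p₂)/|p₁ × p₂|.
Here n̂_z ≈ -0.337; the vertex latitude is φ_max = arccos|n̂_z| ≈ 70.3°.
Check via Clairaut: cos φ_max = |cos φ₁| · sin C = cos(65.0°)·sin(52.8°) ≈ 0.337, again giving ≈ 70.3°.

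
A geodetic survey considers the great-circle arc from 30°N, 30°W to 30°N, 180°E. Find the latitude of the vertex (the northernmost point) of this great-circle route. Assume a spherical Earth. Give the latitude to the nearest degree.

≈ 66°N

The great circle lies in the plane with unit normal n̂ = (p₁ × p₂)/|p₁ × p₂|.
Here n̂_z ≈ -0.409; the vertex latitude is φ_max = arccos|n̂_z| ≈ 65.9°.
Check via Clairaut: cos φ_max = |cos φ₁| · sin C = cos(30.0°)·sin(28.2°) ≈ 0.409, again giving ≈ 65.9°.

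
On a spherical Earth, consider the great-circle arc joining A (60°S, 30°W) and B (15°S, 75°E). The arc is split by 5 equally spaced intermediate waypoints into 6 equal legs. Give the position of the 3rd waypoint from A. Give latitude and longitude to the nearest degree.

Write both endpoints as unit vectors p₁, p₂ with components (cos φ cos λ, cos φ sin λ, sin φ).
The central angle between the endpoints is δ = arccos(p₁·p₂) ≈ 1.471 rad (84.3°).
Interpolate at f = 3/6 with slerp weights a = sin((1−f)δ)/sin δ ≈ 0.674, b = sin(fδ)/sin δ ≈ 0.674.
p = a·p₁ + b·p₂ ≈ (0.461, 0.461, -0.759); φ = arcsin(p_z) ≈ -49.35°, λ = atan2(p_y, p_x) ≈ 45.00°.

≈ (49°S, 45°E)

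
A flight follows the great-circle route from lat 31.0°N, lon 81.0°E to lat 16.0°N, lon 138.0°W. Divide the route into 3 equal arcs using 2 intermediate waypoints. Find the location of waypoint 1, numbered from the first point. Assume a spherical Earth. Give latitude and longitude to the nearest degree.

≈ lat 52°N, lon 128°E

From cos δ = sin φ₁ sin φ₂ + cos φ₁ cos φ₂ cos Δλ, the central angle is δ ≈ 2.093 rad (119.9°).
Interpolate at f = 1/3 with slerp weights a = sin((1−f)δ)/sin δ ≈ 1.136, b = sin(fδ)/sin δ ≈ 0.741.
p = a·p₁ + b·p₂ ≈ (-0.377, 0.485, 0.789); φ = arcsin(p_z) ≈ 52.10°, λ = atan2(p_y, p_x) ≈ 127.86°.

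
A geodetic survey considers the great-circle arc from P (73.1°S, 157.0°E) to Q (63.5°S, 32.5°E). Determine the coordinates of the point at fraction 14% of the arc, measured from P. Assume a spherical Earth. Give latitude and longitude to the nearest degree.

The haversine formula gives a central angle δ ≈ 0.672 rad (38.5°) between the endpoints.
Interpolate at f = 0.14 with slerp weights a = sin((1−f)δ)/sin δ ≈ 0.877, b = sin(fδ)/sin δ ≈ 0.151.
p = a·p₁ + b·p₂ ≈ (-0.178, 0.136, -0.975); φ = arcsin(p_z) ≈ -77.06°, λ = atan2(p_y, p_x) ≈ 142.65°.

≈ (77°S, 143°E)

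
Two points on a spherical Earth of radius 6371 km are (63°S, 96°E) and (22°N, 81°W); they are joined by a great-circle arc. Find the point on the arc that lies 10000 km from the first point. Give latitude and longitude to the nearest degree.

≈ (27°S, 79°W)

From cos δ = sin φ₁ sin φ₂ + cos φ₁ cos φ₂ cos Δλ, the central angle is δ ≈ 2.425 rad (138.9°). The total great-circle distance is δ·R ≈ 2.425 × 6371 ≈ 15450 km, so the target fraction is f = 10000/15450 ≈ 0.647.
Interpolate at f ≈ 0.647 with slerp weights a = sin((1−f)δ)/sin δ ≈ 1.150, b = sin(fδ)/sin δ ≈ 1.523.
p = a·p₁ + b·p₂ ≈ (0.166, -0.875, -0.454); φ = arcsin(p_z) ≈ -26.99°, λ = atan2(p_y, p_x) ≈ -79.24°.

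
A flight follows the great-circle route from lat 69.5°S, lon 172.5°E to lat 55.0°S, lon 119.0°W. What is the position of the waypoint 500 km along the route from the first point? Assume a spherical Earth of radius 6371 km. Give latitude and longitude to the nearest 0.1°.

≈ lat 69.8°S, lon 174.6°W

From cos δ = sin φ₁ sin φ₂ + cos φ₁ cos φ₂ cos Δλ, the central angle is δ ≈ 0.572 rad (32.8°). The total great-circle distance is δ·R ≈ 0.572 × 6371 ≈ 3643 km, so the target fraction is f = 500/3643 ≈ 0.137.
Interpolate at f ≈ 0.137 with slerp weights a = sin((1−f)δ)/sin δ ≈ 0.875, b = sin(fδ)/sin δ ≈ 0.145.
p = a·p₁ + b·p₂ ≈ (-0.344, -0.033, -0.938); φ = arcsin(p_z) ≈ -69.78°, λ = atan2(p_y, p_x) ≈ -174.58°.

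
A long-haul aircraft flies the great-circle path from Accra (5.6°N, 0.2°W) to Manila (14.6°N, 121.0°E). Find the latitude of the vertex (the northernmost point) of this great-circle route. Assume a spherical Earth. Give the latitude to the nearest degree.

≈ 21°N

The great circle lies in the plane with unit normal n̂ = (p₁ × p₂)/|p₁ × p₂|.
Here n̂_z ≈ +0.936; the vertex latitude is φ_max = arccos|n̂_z| ≈ 20.7°.
Check via Clairaut: cos φ_max = |cos φ₁| · sin C = cos(5.6°)·sin(70.1°) ≈ 0.936, again giving ≈ 20.7°.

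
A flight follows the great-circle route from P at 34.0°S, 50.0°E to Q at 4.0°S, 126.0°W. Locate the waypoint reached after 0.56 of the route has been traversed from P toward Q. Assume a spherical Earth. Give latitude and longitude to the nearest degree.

Convert each endpoint to a unit vector on the sphere (x = cos φ cos λ, y = cos φ sin λ, z = sin φ).
The central angle between the endpoints is δ = arccos(p₁·p₂) ≈ 2.475 rad (141.8°).
Interpolate at f = 0.56 with slerp weights a = sin((1−f)δ)/sin δ ≈ 1.433, b = sin(fδ)/sin δ ≈ 1.590.
p = a·p₁ + b·p₂ ≈ (-0.168, -0.373, -0.912); φ = arcsin(p_z) ≈ -65.85°, λ = atan2(p_y, p_x) ≈ -114.31°.

≈ 66°S, 114°W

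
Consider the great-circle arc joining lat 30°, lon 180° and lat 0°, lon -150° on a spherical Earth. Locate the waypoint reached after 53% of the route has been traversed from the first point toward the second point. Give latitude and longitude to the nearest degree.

Convert each endpoint to a unit vector on the sphere (x = cos φ cos λ, y = cos φ sin λ, z = sin φ).
The central angle between the endpoints is δ = arccos(p₁·p₂) ≈ 0.723 rad (41.4°).
Interpolate at f = 0.53 with slerp weights a = sin((1−f)δ)/sin δ ≈ 0.504, b = sin(fδ)/sin δ ≈ 0.565.
p = a·p₁ + b·p₂ ≈ (-0.926, -0.283, 0.252); φ = arcsin(p_z) ≈ 14.59°, λ = atan2(p_y, p_x) ≈ -163.03°.

≈ lat 15°, lon -163°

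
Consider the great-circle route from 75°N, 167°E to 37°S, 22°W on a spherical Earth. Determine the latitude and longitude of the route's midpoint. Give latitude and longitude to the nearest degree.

Write both endpoints as unit vectors p₁, p₂ with components (cos φ cos λ, cos φ sin λ, sin φ).
The central angle between the endpoints is δ = arccos(p₁·p₂) ≈ 2.474 rad (141.8°).
Interpolate at f = 1/2 with slerp weights a = sin((1−f)δ)/sin δ ≈ 1.527, b = sin(fδ)/sin δ ≈ 1.527.
p = a·p₁ + b·p₂ ≈ (0.745, -0.368, 0.556); φ = arcsin(p_z) ≈ 33.77°, λ = atan2(p_y, p_x) ≈ -26.26°.

≈ 34°N, 26°W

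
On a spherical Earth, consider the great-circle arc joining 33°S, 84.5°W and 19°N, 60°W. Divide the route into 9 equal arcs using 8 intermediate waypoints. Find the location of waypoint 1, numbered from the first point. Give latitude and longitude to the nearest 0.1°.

≈ 27.4°S, 81.2°W

Write both endpoints as unit vectors p₁, p₂ with components (cos φ cos λ, cos φ sin λ, sin φ).
The central angle between the endpoints is δ = arccos(p₁·p₂) ≈ 0.995 rad (57.0°).
Interpolate at f = 1/9 with slerp weights a = sin((1−f)δ)/sin δ ≈ 0.922, b = sin(fδ)/sin δ ≈ 0.132.
p = a·p₁ + b·p₂ ≈ (0.136, -0.878, -0.459); φ = arcsin(p_z) ≈ -27.35°, λ = atan2(p_y, p_x) ≈ -81.17°.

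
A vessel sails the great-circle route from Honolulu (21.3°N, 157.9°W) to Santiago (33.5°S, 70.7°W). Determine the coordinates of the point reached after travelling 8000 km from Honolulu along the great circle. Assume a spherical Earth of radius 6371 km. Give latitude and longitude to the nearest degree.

Write both endpoints as unit vectors p₁, p₂ with components (cos φ cos λ, cos φ sin λ, sin φ).
The central angle between the endpoints is δ = arccos(p₁·p₂) ≈ 1.734 rad (99.4°). The total great-circle distance is δ·R ≈ 1.734 × 6371 ≈ 11048 km, so the target fraction is f = 8000/11048 ≈ 0.724.
Interpolate at f ≈ 0.724 with slerp weights a = sin((1−f)δ)/sin δ ≈ 0.467, b = sin(fδ)/sin δ ≈ 0.964.
p = a·p₁ + b·p₂ ≈ (-0.137, -0.922, -0.362); φ = arcsin(p_z) ≈ -21.25°, λ = atan2(p_y, p_x) ≈ -98.46°.

≈ 21°S, 98°W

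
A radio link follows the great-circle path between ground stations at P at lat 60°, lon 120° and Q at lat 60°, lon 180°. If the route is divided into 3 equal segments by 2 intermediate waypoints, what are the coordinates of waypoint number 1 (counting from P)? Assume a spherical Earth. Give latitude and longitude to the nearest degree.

≈ lat 63°, lon 139°

Convert each endpoint to a unit vector on the sphere (x = cos φ cos λ, y = cos φ sin λ, z = sin φ).
The central angle between the endpoints is δ = arccos(p₁·p₂) ≈ 0.505 rad (29.0°).
Interpolate at f = 1/3 with slerp weights a = sin((1−f)δ)/sin δ ≈ 0.683, b = sin(fδ)/sin δ ≈ 0.346.
p = a·p₁ + b·p₂ ≈ (-0.344, 0.296, 0.891); φ = arcsin(p_z) ≈ 63.03°, λ = atan2(p_y, p_x) ≈ 139.31°.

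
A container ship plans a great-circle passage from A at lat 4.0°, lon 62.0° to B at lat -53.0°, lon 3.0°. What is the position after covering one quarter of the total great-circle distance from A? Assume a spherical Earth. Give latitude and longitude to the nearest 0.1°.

≈ lat -11.9°, lon 51.9°

Write both endpoints as unit vectors p₁, p₂ with components (cos φ cos λ, cos φ sin λ, sin φ).
The central angle between the endpoints is δ = arccos(p₁·p₂) ≈ 1.315 rad (75.3°).
Interpolate at f = 1/4 with slerp weights a = sin((1−f)δ)/sin δ ≈ 0.862, b = sin(fδ)/sin δ ≈ 0.334.
p = a·p₁ + b·p₂ ≈ (0.604, 0.770, -0.206); φ = arcsin(p_z) ≈ -11.91°, λ = atan2(p_y, p_x) ≈ 51.87°.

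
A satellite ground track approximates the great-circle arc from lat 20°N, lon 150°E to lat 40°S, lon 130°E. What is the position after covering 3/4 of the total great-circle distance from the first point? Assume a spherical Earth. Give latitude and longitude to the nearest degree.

≈ lat 25°S, lon 136°E

Convert each endpoint to a unit vector on the sphere (x = cos φ cos λ, y = cos φ sin λ, z = sin φ).
The central angle between the endpoints is δ = arccos(p₁·p₂) ≈ 1.097 rad (62.8°).
Interpolate at f = 3/4 with slerp weights a = sin((1−f)δ)/sin δ ≈ 0.304, b = sin(fδ)/sin δ ≈ 0.824.
p = a·p₁ + b·p₂ ≈ (-0.653, 0.626, -0.425); φ = arcsin(p_z) ≈ -25.18°, λ = atan2(p_y, p_x) ≈ 136.20°.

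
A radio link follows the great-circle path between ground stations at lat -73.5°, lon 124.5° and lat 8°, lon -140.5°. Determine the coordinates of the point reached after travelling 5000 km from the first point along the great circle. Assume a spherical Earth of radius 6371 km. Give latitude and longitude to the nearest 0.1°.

From cos δ = sin φ₁ sin φ₂ + cos φ₁ cos φ₂ cos Δλ, the central angle is δ ≈ 1.729 rad (99.1°). The total great-circle distance is δ·R ≈ 1.729 × 6371 ≈ 11018 km, so the target fraction is f = 5000/11018 ≈ 0.454.
Interpolate at f ≈ 0.454 with slerp weights a = sin((1−f)δ)/sin δ ≈ 0.821, b = sin(fδ)/sin δ ≈ 0.716.
p = a·p₁ + b·p₂ ≈ (-0.679, -0.259, -0.687); φ = arcsin(p_z) ≈ -43.41°, λ = atan2(p_y, p_x) ≈ -159.14°.

≈ lat -43.4°, lon -159.1°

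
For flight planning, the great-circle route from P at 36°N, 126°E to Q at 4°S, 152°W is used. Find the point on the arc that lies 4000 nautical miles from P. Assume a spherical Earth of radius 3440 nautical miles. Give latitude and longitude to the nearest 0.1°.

The haversine formula gives a central angle δ ≈ 1.499 rad (85.9°) between the endpoints. The total great-circle distance is δ·R ≈ 1.499 × 3440 ≈ 5158 nmi, so the target fraction is f = 4000/5158 ≈ 0.775.
Interpolate at f ≈ 0.775 with slerp weights a = sin((1−f)δ)/sin δ ≈ 0.331, b = sin(fδ)/sin δ ≈ 0.920.
p = a·p₁ + b·p₂ ≈ (-0.968, -0.214, 0.130); φ = arcsin(p_z) ≈ 7.50°, λ = atan2(p_y, p_x) ≈ -167.52°.

≈ 7.5°N, 167.5°W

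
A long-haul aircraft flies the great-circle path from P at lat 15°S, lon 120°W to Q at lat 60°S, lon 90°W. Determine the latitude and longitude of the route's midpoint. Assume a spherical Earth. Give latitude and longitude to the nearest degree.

Convert each endpoint to a unit vector on the sphere (x = cos φ cos λ, y = cos φ sin λ, z = sin φ).
The central angle between the endpoints is δ = arccos(p₁·p₂) ≈ 0.873 rad (50.0°).
Interpolate at f = 1/2 with slerp weights a = sin((1−f)δ)/sin δ ≈ 0.552, b = sin(fδ)/sin δ ≈ 0.552.
p = a·p₁ + b·p₂ ≈ (-0.266, -0.737, -0.621); φ = arcsin(p_z) ≈ -38.36°, λ = atan2(p_y, p_x) ≈ -109.87°.

≈ lat 38°S, lon 110°W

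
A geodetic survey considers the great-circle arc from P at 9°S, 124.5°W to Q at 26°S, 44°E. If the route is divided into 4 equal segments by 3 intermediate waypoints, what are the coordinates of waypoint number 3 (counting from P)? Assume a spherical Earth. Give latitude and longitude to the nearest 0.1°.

≈ 58.4°S, 22.4°E

Write both endpoints as unit vectors p₁, p₂ with components (cos φ cos λ, cos φ sin λ, sin φ).
The central angle between the endpoints is δ = arccos(p₁·p₂) ≈ 2.500 rad (143.3°).
Interpolate at f = 3/4 with slerp weights a = sin((1−f)δ)/sin δ ≈ 0.978, b = sin(fδ)/sin δ ≈ 1.595.
p = a·p₁ + b·p₂ ≈ (0.484, 0.199, -0.852); φ = arcsin(p_z) ≈ -58.44°, λ = atan2(p_y, p_x) ≈ 22.41°.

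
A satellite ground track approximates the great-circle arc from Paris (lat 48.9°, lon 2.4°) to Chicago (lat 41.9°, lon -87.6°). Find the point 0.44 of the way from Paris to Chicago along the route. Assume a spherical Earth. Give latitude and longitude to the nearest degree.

Write both endpoints as unit vectors p₁, p₂ with components (cos φ cos λ, cos φ sin λ, sin φ).
The central angle between the endpoints is δ = arccos(p₁·p₂) ≈ 1.043 rad (59.8°).
Interpolate at f = 0.44 with slerp weights a = sin((1−f)δ)/sin δ ≈ 0.638, b = sin(fδ)/sin δ ≈ 0.513.
p = a·p₁ + b·p₂ ≈ (0.435, -0.364, 0.824); φ = arcsin(p_z) ≈ 55.44°, λ = atan2(p_y, p_x) ≈ -39.89°.

≈ lat 55°, lon -40°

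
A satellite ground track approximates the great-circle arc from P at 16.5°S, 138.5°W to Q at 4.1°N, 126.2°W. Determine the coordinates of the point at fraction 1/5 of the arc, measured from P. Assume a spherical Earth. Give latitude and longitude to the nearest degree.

From cos δ = sin φ₁ sin φ₂ + cos φ₁ cos φ₂ cos Δλ, the central angle is δ ≈ 0.417 rad (23.9°).
Interpolate at f = 1/5 with slerp weights a = sin((1−f)δ)/sin δ ≈ 0.808, b = sin(fδ)/sin δ ≈ 0.206.
p = a·p₁ + b·p₂ ≈ (-0.702, -0.679, -0.215); φ = arcsin(p_z) ≈ -12.41°, λ = atan2(p_y, p_x) ≈ -135.94°.

≈ 12°S, 136°W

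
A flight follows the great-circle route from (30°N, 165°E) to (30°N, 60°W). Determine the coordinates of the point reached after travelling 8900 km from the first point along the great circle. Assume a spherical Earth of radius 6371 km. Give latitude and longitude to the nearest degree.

From cos δ = sin φ₁ sin φ₂ + cos φ₁ cos φ₂ cos Δλ, the central angle is δ ≈ 1.855 rad (106.3°). The total great-circle distance is δ·R ≈ 1.855 × 6371 ≈ 11818 km, so the target fraction is f = 8900/11818 ≈ 0.753.
Interpolate at f ≈ 0.753 with slerp weights a = sin((1−f)δ)/sin δ ≈ 0.461, b = sin(fδ)/sin δ ≈ 1.026.
p = a·p₁ + b·p₂ ≈ (0.059, -0.666, 0.743); φ = arcsin(p_z) ≈ 48.02°, λ = atan2(p_y, p_x) ≈ -84.94°.

≈ (48°N, 85°W)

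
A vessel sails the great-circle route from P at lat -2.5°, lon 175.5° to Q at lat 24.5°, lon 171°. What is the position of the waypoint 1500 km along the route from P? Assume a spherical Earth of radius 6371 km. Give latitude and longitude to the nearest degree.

From cos δ = sin φ₁ sin φ₂ + cos φ₁ cos φ₂ cos Δλ, the central angle is δ ≈ 0.477 rad (27.4°). The total great-circle distance is δ·R ≈ 0.477 × 6371 ≈ 3041 km, so the target fraction is f = 1500/3041 ≈ 0.493.
Interpolate at f ≈ 0.493 with slerp weights a = sin((1−f)δ)/sin δ ≈ 0.521, b = sin(fδ)/sin δ ≈ 0.508.
p = a·p₁ + b·p₂ ≈ (-0.976, 0.113, 0.188); φ = arcsin(p_z) ≈ 10.82°, λ = atan2(p_y, p_x) ≈ 173.38°.

≈ lat 11°, lon 173°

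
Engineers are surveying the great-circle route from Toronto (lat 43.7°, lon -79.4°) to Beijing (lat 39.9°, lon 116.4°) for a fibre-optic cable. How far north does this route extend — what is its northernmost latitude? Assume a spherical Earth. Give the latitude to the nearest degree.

≈ 81°

The great circle lies in the plane with unit normal n̂ = (p₁ × p₂)/|p₁ × p₂|.
Here n̂_z ≈ -0.152; the vertex latitude is φ_max = arccos|n̂_z| ≈ 81.3°.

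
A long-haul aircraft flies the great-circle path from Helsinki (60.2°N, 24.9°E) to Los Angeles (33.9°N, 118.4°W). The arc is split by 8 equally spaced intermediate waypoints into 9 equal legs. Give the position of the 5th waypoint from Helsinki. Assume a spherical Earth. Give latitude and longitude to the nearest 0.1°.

The haversine formula gives a central angle δ ≈ 1.417 rad (81.2°) between the endpoints.
Interpolate at f = 5/9 with slerp weights a = sin((1−f)δ)/sin δ ≈ 0.596, b = sin(fδ)/sin δ ≈ 0.717.
p = a·p₁ + b·p₂ ≈ (-0.014, -0.399, 0.917); φ = arcsin(p_z) ≈ 66.49°, λ = atan2(p_y, p_x) ≈ -92.06°.

≈ (66.5°N, 92.1°W)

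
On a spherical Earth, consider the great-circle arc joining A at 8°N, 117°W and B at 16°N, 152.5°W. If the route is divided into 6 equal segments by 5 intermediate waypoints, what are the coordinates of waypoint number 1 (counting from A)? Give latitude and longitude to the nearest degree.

Write both endpoints as unit vectors p₁, p₂ with components (cos φ cos λ, cos φ sin λ, sin φ).
The central angle between the endpoints is δ = arccos(p₁·p₂) ≈ 0.621 rad (35.6°).
Interpolate at f = 1/6 with slerp weights a = sin((1−f)δ)/sin δ ≈ 0.850, b = sin(fδ)/sin δ ≈ 0.178.
p = a·p₁ + b·p₂ ≈ (-0.534, -0.829, 0.167); φ = arcsin(p_z) ≈ 9.63°, λ = atan2(p_y, p_x) ≈ -122.77°.

≈ 10°N, 123°W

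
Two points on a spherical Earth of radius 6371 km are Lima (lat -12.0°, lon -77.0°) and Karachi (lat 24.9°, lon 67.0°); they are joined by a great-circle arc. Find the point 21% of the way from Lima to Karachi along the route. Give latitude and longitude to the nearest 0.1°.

Convert each endpoint to a unit vector on the sphere (x = cos φ cos λ, y = cos φ sin λ, z = sin φ).
The central angle between the endpoints is δ = arccos(p₁·p₂) ≈ 2.507 rad (143.6°).
Interpolate at f = 0.21 with slerp weights a = sin((1−f)δ)/sin δ ≈ 1.547, b = sin(fδ)/sin δ ≈ 0.848.
p = a·p₁ + b·p₂ ≈ (0.641, -0.767, 0.035); φ = arcsin(p_z) ≈ 2.02°, λ = atan2(p_y, p_x) ≈ -50.12°.

≈ lat 2.0°, lon -50.1°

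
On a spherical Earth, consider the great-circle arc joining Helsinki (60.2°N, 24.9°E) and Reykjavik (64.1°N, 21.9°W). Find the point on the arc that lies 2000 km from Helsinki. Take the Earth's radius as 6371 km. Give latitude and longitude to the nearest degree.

From cos δ = sin φ₁ sin φ₂ + cos φ₁ cos φ₂ cos Δλ, the central angle is δ ≈ 0.379 rad (21.7°). The total great-circle distance is δ·R ≈ 0.379 × 6371 ≈ 2412 km, so the target fraction is f = 2000/2412 ≈ 0.829.
Interpolate at f ≈ 0.829 with slerp weights a = sin((1−f)δ)/sin δ ≈ 0.175, b = sin(fδ)/sin δ ≈ 0.836.
p = a·p₁ + b·p₂ ≈ (0.417, -0.100, 0.903); φ = arcsin(p_z) ≈ 64.59°, λ = atan2(p_y, p_x) ≈ -13.42°.

≈ 65°N, 13°W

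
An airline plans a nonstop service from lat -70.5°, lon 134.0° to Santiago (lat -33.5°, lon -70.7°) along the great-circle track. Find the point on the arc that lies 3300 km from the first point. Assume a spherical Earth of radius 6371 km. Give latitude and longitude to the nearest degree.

Convert each endpoint to a unit vector on the sphere (x = cos φ cos λ, y = cos φ sin λ, z = sin φ).
The central angle between the endpoints is δ = arccos(p₁·p₂) ≈ 1.300 rad (74.5°). The total great-circle distance is δ·R ≈ 1.300 × 6371 ≈ 8283 km, so the target fraction is f = 3300/8283 ≈ 0.398.
Interpolate at f ≈ 0.398 with slerp weights a = sin((1−f)δ)/sin δ ≈ 0.731, b = sin(fδ)/sin δ ≈ 0.514.
p = a·p₁ + b·p₂ ≈ (-0.028, -0.229, -0.973); φ = arcsin(p_z) ≈ -76.68°, λ = atan2(p_y, p_x) ≈ -96.98°.

≈ lat -77°, lon -97°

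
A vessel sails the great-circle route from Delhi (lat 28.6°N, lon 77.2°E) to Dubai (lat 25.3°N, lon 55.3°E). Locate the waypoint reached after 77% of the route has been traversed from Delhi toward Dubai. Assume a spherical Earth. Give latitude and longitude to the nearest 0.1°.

≈ lat 26.4°N, lon 60.2°E

Write both endpoints as unit vectors p₁, p₂ with components (cos φ cos λ, cos φ sin λ, sin φ).
The central angle between the endpoints is δ = arccos(p₁·p₂) ≈ 0.345 rad (19.8°).
Interpolate at f = 0.77 with slerp weights a = sin((1−f)δ)/sin δ ≈ 0.234, b = sin(fδ)/sin δ ≈ 0.776.
p = a·p₁ + b·p₂ ≈ (0.445, 0.778, 0.444); φ = arcsin(p_z) ≈ 26.36°, λ = atan2(p_y, p_x) ≈ 60.21°.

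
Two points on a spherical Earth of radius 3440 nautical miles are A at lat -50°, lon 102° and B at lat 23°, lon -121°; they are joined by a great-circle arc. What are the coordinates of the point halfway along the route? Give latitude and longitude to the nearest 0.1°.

Write both endpoints as unit vectors p₁, p₂ with components (cos φ cos λ, cos φ sin λ, sin φ).
The central angle between the endpoints is δ = arccos(p₁·p₂) ≈ 2.392 rad (137.1°).
Interpolate at f = 1/2 with slerp weights a = sin((1−f)δ)/sin δ ≈ 1.366, b = sin(fδ)/sin δ ≈ 1.366.
p = a·p₁ + b·p₂ ≈ (-0.830, -0.219, -0.513); φ = arcsin(p_z) ≈ -30.84°, λ = atan2(p_y, p_x) ≈ -165.23°.

≈ lat -30.8°, lon -165.2°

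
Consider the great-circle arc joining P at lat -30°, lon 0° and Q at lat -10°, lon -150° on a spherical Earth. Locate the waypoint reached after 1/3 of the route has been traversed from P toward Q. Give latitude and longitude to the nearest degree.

≈ lat -55°, lon -51°

The haversine formula gives a central angle δ ≈ 2.281 rad (130.7°) between the endpoints.
Interpolate at f = 1/3 with slerp weights a = sin((1−f)δ)/sin δ ≈ 1.317, b = sin(fδ)/sin δ ≈ 0.909.
p = a·p₁ + b·p₂ ≈ (0.366, -0.447, -0.816); φ = arcsin(p_z) ≈ -54.71°, λ = atan2(p_y, p_x) ≈ -50.75°.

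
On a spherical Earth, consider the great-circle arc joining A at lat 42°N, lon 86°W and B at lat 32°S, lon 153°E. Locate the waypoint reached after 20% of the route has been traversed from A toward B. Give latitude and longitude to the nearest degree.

The haversine formula gives a central angle δ ≈ 2.317 rad (132.8°) between the endpoints.
Interpolate at f = 0.20 with slerp weights a = sin((1−f)δ)/sin δ ≈ 1.308, b = sin(fδ)/sin δ ≈ 0.609.
p = a·p₁ + b·p₂ ≈ (-0.392, -0.735, 0.553); φ = arcsin(p_z) ≈ 33.54°, λ = atan2(p_y, p_x) ≈ -118.09°.

≈ lat 34°N, lon 118°W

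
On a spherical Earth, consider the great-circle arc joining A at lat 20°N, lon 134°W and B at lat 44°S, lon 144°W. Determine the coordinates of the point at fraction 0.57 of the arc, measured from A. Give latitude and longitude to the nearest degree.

Write both endpoints as unit vectors p₁, p₂ with components (cos φ cos λ, cos φ sin λ, sin φ).
The central angle between the endpoints is δ = arccos(p₁·p₂) ≈ 1.128 rad (64.7°).
Interpolate at f = 0.57 with slerp weights a = sin((1−f)δ)/sin δ ≈ 0.516, b = sin(fδ)/sin δ ≈ 0.664.
p = a·p₁ + b·p₂ ≈ (-0.723, -0.629, -0.284); φ = arcsin(p_z) ≈ -16.53°, λ = atan2(p_y, p_x) ≈ -138.96°.

≈ lat 17°S, lon 139°W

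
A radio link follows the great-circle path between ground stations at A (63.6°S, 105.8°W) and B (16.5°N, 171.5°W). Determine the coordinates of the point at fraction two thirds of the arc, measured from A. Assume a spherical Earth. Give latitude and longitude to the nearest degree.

Write both endpoints as unit vectors p₁, p₂ with components (cos φ cos λ, cos φ sin λ, sin φ).
The central angle between the endpoints is δ = arccos(p₁·p₂) ≈ 1.650 rad (94.5°).
Interpolate at f = 2/3 with slerp weights a = sin((1−f)δ)/sin δ ≈ 0.524, b = sin(fδ)/sin δ ≈ 0.894.
p = a·p₁ + b·p₂ ≈ (-0.911, -0.351, -0.216); φ = arcsin(p_z) ≈ -12.46°, λ = atan2(p_y, p_x) ≈ -158.93°.

≈ (12°S, 159°W)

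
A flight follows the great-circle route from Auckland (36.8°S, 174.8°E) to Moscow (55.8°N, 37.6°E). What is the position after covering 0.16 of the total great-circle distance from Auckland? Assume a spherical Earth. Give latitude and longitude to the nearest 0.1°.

≈ (18.5°S, 158.4°E)

From cos δ = sin φ₁ sin φ₂ + cos φ₁ cos φ₂ cos Δλ, the central angle is δ ≈ 2.542 rad (145.7°).
Interpolate at f = 0.16 with slerp weights a = sin((1−f)δ)/sin δ ≈ 1.497, b = sin(fδ)/sin δ ≈ 0.701.
p = a·p₁ + b·p₂ ≈ (-0.882, 0.349, -0.317); φ = arcsin(p_z) ≈ -18.48°, λ = atan2(p_y, p_x) ≈ 158.40°.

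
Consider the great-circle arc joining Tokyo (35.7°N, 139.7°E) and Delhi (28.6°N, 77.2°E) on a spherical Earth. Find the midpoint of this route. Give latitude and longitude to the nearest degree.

≈ 36°N, 107°E

The haversine formula gives a central angle δ ≈ 0.917 rad (52.5°) between the endpoints.
Interpolate at f = 1/2 with slerp weights a = sin((1−f)δ)/sin δ ≈ 0.558, b = sin(fδ)/sin δ ≈ 0.558.
p = a·p₁ + b·p₂ ≈ (-0.237, 0.770, 0.592); φ = arcsin(p_z) ≈ 36.31°, λ = atan2(p_y, p_x) ≈ 107.09°.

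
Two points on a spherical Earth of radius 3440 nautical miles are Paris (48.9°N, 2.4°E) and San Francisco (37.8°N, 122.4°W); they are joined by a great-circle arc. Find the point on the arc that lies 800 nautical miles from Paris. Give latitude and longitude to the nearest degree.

Convert each endpoint to a unit vector on the sphere (x = cos φ cos λ, y = cos φ sin λ, z = sin φ).
The central angle between the endpoints is δ = arccos(p₁·p₂) ≈ 1.405 rad (80.5°). The total great-circle distance is δ·R ≈ 1.405 × 3440 ≈ 4832 nmi, so the target fraction is f = 800/4832 ≈ 0.166.
Interpolate at f ≈ 0.166 with slerp weights a = sin((1−f)δ)/sin δ ≈ 0.934, b = sin(fδ)/sin δ ≈ 0.234.
p = a·p₁ + b·p₂ ≈ (0.515, -0.130, 0.847); φ = arcsin(p_z) ≈ 57.93°, λ = atan2(p_y, p_x) ≈ -14.19°.

≈ 58°N, 14°W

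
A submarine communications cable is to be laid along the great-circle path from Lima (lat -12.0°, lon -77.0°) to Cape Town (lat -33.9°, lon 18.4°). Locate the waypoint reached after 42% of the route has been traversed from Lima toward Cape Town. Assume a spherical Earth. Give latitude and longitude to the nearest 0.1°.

The haversine formula gives a central angle δ ≈ 1.531 rad (87.7°) between the endpoints.
Interpolate at f = 0.42 with slerp weights a = sin((1−f)δ)/sin δ ≈ 0.776, b = sin(fδ)/sin δ ≈ 0.600.
p = a·p₁ + b·p₂ ≈ (0.644, -0.583, -0.496); φ = arcsin(p_z) ≈ -29.75°, λ = atan2(p_y, p_x) ≈ -42.17°.

≈ lat -29.7°, lon -42.2°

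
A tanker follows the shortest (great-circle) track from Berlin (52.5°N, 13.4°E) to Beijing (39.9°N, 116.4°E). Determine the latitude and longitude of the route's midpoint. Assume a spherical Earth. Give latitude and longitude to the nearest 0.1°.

Write both endpoints as unit vectors p₁, p₂ with components (cos φ cos λ, cos φ sin λ, sin φ).
The central angle between the endpoints is δ = arccos(p₁·p₂) ≈ 1.155 rad (66.2°).
Interpolate at f = 1/2 with slerp weights a = sin((1−f)δ)/sin δ ≈ 0.597, b = sin(fδ)/sin δ ≈ 0.597.
p = a·p₁ + b·p₂ ≈ (0.150, 0.494, 0.856); φ = arcsin(p_z) ≈ 58.90°, λ = atan2(p_y, p_x) ≈ 73.14°.

≈ 58.9°N, 73.1°E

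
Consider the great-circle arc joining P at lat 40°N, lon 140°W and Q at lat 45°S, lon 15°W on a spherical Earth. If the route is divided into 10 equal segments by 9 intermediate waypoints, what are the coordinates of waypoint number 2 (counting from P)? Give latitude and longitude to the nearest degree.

The haversine formula gives a central angle δ ≈ 2.442 rad (139.9°) between the endpoints.
Interpolate at f = 2/10 with slerp weights a = sin((1−f)δ)/sin δ ≈ 1.441, b = sin(fδ)/sin δ ≈ 0.729.
p = a·p₁ + b·p₂ ≈ (-0.348, -0.843, 0.411); φ = arcsin(p_z) ≈ 24.25°, λ = atan2(p_y, p_x) ≈ -112.42°.

≈ lat 24°N, lon 112°W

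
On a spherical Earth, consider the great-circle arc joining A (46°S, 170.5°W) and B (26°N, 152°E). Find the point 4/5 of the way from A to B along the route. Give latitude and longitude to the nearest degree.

Write both endpoints as unit vectors p₁, p₂ with components (cos φ cos λ, cos φ sin λ, sin φ).
The central angle between the endpoints is δ = arccos(p₁·p₂) ≈ 1.390 rad (79.6°).
Interpolate at f = 4/5 with slerp weights a = sin((1−f)δ)/sin δ ≈ 0.279, b = sin(fδ)/sin δ ≈ 0.911.
p = a·p₁ + b·p₂ ≈ (-0.914, 0.353, 0.199); φ = arcsin(p_z) ≈ 11.47°, λ = atan2(p_y, p_x) ≈ 158.91°.

≈ (11°N, 159°E)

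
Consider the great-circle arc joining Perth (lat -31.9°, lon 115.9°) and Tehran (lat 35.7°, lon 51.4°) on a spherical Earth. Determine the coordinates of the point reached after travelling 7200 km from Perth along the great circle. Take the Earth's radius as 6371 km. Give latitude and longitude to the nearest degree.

≈ lat 17°, lon 72°

Convert each endpoint to a unit vector on the sphere (x = cos φ cos λ, y = cos φ sin λ, z = sin φ).
The central angle between the endpoints is δ = arccos(p₁·p₂) ≈ 1.582 rad (90.7°). The total great-circle distance is δ·R ≈ 1.582 × 6371 ≈ 10081 km, so the target fraction is f = 7200/10081 ≈ 0.714.
Interpolate at f ≈ 0.714 with slerp weights a = sin((1−f)δ)/sin δ ≈ 0.437, b = sin(fδ)/sin δ ≈ 0.905.
p = a·p₁ + b·p₂ ≈ (0.296, 0.908, 0.297); φ = arcsin(p_z) ≈ 17.27°, λ = atan2(p_y, p_x) ≈ 71.93°.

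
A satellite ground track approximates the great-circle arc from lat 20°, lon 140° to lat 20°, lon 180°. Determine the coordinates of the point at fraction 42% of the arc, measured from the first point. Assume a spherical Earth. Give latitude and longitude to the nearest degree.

≈ lat 21°, lon 157°

Write both endpoints as unit vectors p₁, p₂ with components (cos φ cos λ, cos φ sin λ, sin φ).
The central angle between the endpoints is δ = arccos(p₁·p₂) ≈ 0.654 rad (37.5°).
Interpolate at f = 0.42 with slerp weights a = sin((1−f)δ)/sin δ ≈ 0.609, b = sin(fδ)/sin δ ≈ 0.446.
p = a·p₁ + b·p₂ ≈ (-0.857, 0.368, 0.361); φ = arcsin(p_z) ≈ 21.14°, λ = atan2(p_y, p_x) ≈ 156.78°.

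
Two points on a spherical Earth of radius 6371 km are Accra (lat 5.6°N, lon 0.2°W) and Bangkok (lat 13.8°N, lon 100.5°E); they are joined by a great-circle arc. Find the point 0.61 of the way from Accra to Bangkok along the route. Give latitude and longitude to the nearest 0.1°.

Convert each endpoint to a unit vector on the sphere (x = cos φ cos λ, y = cos φ sin λ, z = sin φ).
The central angle between the endpoints is δ = arccos(p₁·p₂) ≈ 1.728 rad (99.0°).
Interpolate at f = 0.61 with slerp weights a = sin((1−f)δ)/sin δ ≈ 0.632, b = sin(fδ)/sin δ ≈ 0.880.
p = a·p₁ + b·p₂ ≈ (0.473, 0.838, 0.272); φ = arcsin(p_z) ≈ 15.76°, λ = atan2(p_y, p_x) ≈ 60.57°.

≈ lat 15.8°N, lon 60.6°E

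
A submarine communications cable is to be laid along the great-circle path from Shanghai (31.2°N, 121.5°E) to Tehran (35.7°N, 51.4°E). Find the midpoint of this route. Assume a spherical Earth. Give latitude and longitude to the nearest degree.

Convert each endpoint to a unit vector on the sphere (x = cos φ cos λ, y = cos φ sin λ, z = sin φ).
The central angle between the endpoints is δ = arccos(p₁·p₂) ≈ 1.002 rad (57.4°).
Interpolate at f = 1/2 with slerp weights a = sin((1−f)δ)/sin δ ≈ 0.570, b = sin(fδ)/sin δ ≈ 0.570.
p = a·p₁ + b·p₂ ≈ (0.034, 0.778, 0.628); φ = arcsin(p_z) ≈ 38.90°, λ = atan2(p_y, p_x) ≈ 87.49°.

≈ 39°N, 87°E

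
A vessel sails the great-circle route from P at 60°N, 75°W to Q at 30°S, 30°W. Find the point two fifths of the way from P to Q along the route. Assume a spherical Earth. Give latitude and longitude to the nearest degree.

From cos δ = sin φ₁ sin φ₂ + cos φ₁ cos φ₂ cos Δλ, the central angle is δ ≈ 1.698 rad (97.3°).
Interpolate at f = 2/5 with slerp weights a = sin((1−f)δ)/sin δ ≈ 0.858, b = sin(fδ)/sin δ ≈ 0.633.
p = a·p₁ + b·p₂ ≈ (0.586, -0.689, 0.427); φ = arcsin(p_z) ≈ 25.26°, λ = atan2(p_y, p_x) ≈ -49.61°.

≈ 25°N, 50°W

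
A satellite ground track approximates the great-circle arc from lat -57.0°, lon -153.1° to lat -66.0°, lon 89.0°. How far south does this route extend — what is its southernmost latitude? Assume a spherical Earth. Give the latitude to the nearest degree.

The great circle lies in the plane with unit normal n̂ = (p₁ × p₂)/|p₁ × p₂|.
Here n̂_z ≈ -0.261; the vertex latitude is φ_max = arccos|n̂_z| ≈ 74.8°.
Check via Clairaut: cos φ_max = |cos φ₁| · sin C = cos(57.0°)·sin(151.3°) ≈ 0.261, again giving ≈ 74.8°.

≈ -75°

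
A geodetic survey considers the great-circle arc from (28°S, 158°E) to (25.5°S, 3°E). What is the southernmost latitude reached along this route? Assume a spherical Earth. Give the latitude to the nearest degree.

The great circle lies in the plane with unit normal n̂ = (p₁ × p₂)/|p₁ × p₂|.
Here n̂_z ≈ -0.394; the vertex latitude is φ_max = arccos|n̂_z| ≈ 66.8°.
Check via Clairaut: cos φ_max = |cos φ₁| · sin C = cos(28.0°)·sin(153.5°) ≈ 0.394, again giving ≈ 66.8°.

≈ 67°S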